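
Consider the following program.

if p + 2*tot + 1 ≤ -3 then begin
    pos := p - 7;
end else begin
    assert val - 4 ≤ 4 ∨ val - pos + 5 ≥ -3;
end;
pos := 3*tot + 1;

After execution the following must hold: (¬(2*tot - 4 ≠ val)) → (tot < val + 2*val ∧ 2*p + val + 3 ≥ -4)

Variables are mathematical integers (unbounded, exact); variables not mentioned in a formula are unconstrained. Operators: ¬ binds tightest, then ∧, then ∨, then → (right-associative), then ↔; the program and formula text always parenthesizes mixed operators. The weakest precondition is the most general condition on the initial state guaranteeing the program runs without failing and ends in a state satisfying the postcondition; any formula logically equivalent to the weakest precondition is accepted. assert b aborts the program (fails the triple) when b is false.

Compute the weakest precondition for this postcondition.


Working backward. After the program, the postcondition (¬(2*tot - 4 ≠ val)) → (tot < val + 2*val ∧ 2*p + val + 3 ≥ -4) must hold; in canonical form it is (¬(2*tot ≠ val + 4)) → (tot < 3*val ∧ 2*p + val ≥ -7).
Before pos := 3*tot + 1: (¬(2*tot ≠ val + 4)) → (tot < 3*val ∧ 2*p + val ≥ -7)
Then branch requires (¬(2*tot ≠ val + 4)) → (tot < 3*val ∧ 2*p + val ≥ -7); else branch requires (val ≤ 8 ∨ val ≥ pos - 8) ∧ ((¬(2*tot ≠ val + 4)) → (tot < 3*val ∧ 2*p + val ≥ -7)).
Before the if: (p + 2*tot ≤ -4 → ((¬(2*tot ≠ val + 4)) → (tot < 3*val ∧ 2*p + val ≥ -7))) ∧ ((¬(p + 2*tot ≤ -4)) → ((val ≤ 8 ∨ val ≥ pos - 8) ∧ ((¬(2*tot ≠ val + 4)) → (tot < 3*val ∧ 2*p + val ≥ -7))))
Answer: WP = (p + 2*tot ≤ -4 → ((¬(2*tot ≠ val + 4)) → (tot < 3*val ∧ 2*p + val ≥ -7))) ∧ ((¬(p + 2*tot ≤ -4)) → ((val ≤ 8 ∨ val ≥ pos - 8) ∧ ((¬(2*tot ≠ val + 4)) → (tot < 3*val ∧ 2*p + val ≥ -7))))


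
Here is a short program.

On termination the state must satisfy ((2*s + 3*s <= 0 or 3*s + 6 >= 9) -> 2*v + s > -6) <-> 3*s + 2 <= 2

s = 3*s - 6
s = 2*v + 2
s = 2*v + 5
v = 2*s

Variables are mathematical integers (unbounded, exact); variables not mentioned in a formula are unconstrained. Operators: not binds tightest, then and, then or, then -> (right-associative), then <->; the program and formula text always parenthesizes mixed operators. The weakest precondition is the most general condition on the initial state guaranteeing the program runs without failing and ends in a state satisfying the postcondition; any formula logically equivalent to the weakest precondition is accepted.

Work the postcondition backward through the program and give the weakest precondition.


Working backward. After the program, the postcondition ((2*s + 3*s <= 0 or 3*s + 6 >= 9) -> 2*v + s > -6) <-> 3*s + 2 <= 2 must hold; in canonical form it is ((5*s <= 0 or 3*s >= 3) -> s + 2*v > -6) <-> 3*s <= 0.
Before v := 2*s: ((5*s <= 0 or 3*s >= 3) -> 5*s > -6) <-> 3*s <= 0
Before s := 2*v + 5: ((10*v <= -25 or 6*v >= -12) -> 10*v > -31) <-> 6*v <= -15
Before s := 2*v + 2: ((10*v <= -25 or 6*v >= -12) -> 10*v > -31) <-> 6*v <= -15
Before s := 3*s - 6: ((10*v <= -25 or 6*v >= -12) -> 10*v > -31) <-> 6*v <= -15
Answer: WP = ((10*v <= -25 or 6*v >= -12) -> 10*v > -31) <-> 6*v <= -15


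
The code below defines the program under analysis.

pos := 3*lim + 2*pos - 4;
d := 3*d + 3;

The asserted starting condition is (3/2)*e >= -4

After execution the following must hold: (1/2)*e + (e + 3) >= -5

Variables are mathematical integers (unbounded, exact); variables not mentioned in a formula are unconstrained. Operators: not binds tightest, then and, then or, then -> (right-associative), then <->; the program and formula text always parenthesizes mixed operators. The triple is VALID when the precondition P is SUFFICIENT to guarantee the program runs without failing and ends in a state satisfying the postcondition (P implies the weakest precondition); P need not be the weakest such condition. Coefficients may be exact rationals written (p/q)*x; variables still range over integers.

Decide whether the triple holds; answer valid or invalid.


Working backward. After the program, the postcondition (1/2)*e + (e + 3) >= -5 must hold; in canonical form it is (3/2)*e >= -8.
Before d := 3*d + 3: (3/2)*e >= -8
Before pos := 3*lim + 2*pos - 4: (3/2)*e >= -8
The weakest precondition is (3/2)*e >= -8.
Check whether (3/2)*e >= -4 implies it.
Every state satisfying the precondition satisfies the weakest precondition: the implication holds.
Answer: valid


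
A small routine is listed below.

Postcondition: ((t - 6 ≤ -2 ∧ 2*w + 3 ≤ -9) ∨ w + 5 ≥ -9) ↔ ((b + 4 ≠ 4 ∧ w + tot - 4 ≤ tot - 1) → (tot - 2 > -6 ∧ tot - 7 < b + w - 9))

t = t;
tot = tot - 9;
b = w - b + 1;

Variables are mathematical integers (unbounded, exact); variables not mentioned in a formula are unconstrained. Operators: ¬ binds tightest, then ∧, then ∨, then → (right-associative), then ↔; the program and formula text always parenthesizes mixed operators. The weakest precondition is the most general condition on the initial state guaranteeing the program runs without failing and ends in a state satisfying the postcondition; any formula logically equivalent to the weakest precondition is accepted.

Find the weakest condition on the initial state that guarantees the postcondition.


Working backward. After the program, the postcondition ((t - 6 ≤ -2 ∧ 2*w + 3 ≤ -9) ∨ w + 5 ≥ -9) ↔ ((b + 4 ≠ 4 ∧ w + tot - 4 ≤ tot - 1) → (tot - 2 > -6 ∧ tot - 7 < b + w - 9)) must hold; in canonical form it is ((t ≤ 4 ∧ 2*w ≤ -12) ∨ w ≥ -14) ↔ ((b ≠ 0 ∧ w ≤ 3) → (tot > -4 ∧ tot < b + w - 2)).
Before b := w - b + 1: ((t ≤ 4 ∧ 2*w ≤ -12) ∨ w ≥ -14) ↔ ((w ≠ b - 1 ∧ w ≤ 3) → (tot > -4 ∧ b + tot < 2*w - 1))
Before tot := tot - 9: ((t ≤ 4 ∧ 2*w ≤ -12) ∨ w ≥ -14) ↔ ((w ≠ b - 1 ∧ w ≤ 3) → (tot > 5 ∧ b + tot < 2*w + 8))
Before t := t: ((t ≤ 4 ∧ 2*w ≤ -12) ∨ w ≥ -14) ↔ ((w ≠ b - 1 ∧ w ≤ 3) → (tot > 5 ∧ b + tot < 2*w + 8))
Answer: WP = ((t ≤ 4 ∧ 2*w ≤ -12) ∨ w ≥ -14) ↔ ((w ≠ b - 1 ∧ w ≤ 3) → (tot > 5 ∧ b + tot < 2*w + 8))


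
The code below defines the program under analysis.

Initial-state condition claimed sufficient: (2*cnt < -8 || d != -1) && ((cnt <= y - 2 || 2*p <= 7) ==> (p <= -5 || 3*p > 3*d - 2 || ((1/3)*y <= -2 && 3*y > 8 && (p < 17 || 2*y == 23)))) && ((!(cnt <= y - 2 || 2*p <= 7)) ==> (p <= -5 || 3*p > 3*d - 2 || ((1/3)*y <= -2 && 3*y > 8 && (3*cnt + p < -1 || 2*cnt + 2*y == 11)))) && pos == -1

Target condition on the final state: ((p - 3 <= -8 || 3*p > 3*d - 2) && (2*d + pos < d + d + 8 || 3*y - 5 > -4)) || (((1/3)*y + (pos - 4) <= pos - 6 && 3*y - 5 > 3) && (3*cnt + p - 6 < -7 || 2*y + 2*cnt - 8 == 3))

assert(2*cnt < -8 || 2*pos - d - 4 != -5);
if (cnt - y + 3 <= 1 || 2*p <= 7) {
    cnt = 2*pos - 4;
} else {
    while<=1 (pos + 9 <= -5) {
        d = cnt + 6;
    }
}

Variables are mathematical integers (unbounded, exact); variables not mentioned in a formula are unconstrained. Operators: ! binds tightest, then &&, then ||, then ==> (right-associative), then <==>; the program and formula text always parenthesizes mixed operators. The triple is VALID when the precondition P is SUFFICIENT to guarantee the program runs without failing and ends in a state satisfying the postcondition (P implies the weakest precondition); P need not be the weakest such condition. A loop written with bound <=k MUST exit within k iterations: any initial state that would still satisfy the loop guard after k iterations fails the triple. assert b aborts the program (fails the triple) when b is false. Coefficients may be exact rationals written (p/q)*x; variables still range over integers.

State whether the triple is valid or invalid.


Working backward. After the program, the postcondition ((p - 3 <= -8 || 3*p > 3*d - 2) && (2*d + pos < d + d + 8 || 3*y - 5 > -4)) || (((1/3)*y + (pos - 4) <= pos - 6 && 3*y - 5 > 3) && (3*cnt + p - 6 < -7 || 2*y + 2*cnt - 8 == 3)) must hold; in canonical form it is ((p <= -5 || 3*p > 3*d - 2) && (pos < 8 || 3*y > 1)) || ((1/3)*y <= -2 && 3*y > 8 && (3*cnt + p < -1 || 2*cnt + 2*y == 11)).
Then branch requires ((p <= -5 || 3*p > 3*d - 2) && (pos < 8 || 3*y > 1)) || ((1/3)*y <= -2 && 3*y > 8 && (p + 6*pos < 11 || 4*pos + 2*y == 19)); else branch requires (pos <= -14 ==> ((!(pos <= -14)) && (((p <= -5 || 3*p > 3*cnt + 16) && (pos < 8 || 3*y > 1)) || ((1/3)*y <= -2 && 3*y > 8 && (3*cnt + p < -1 || 2*cnt + 2*y == 11))))) && ((!(pos <= -14)) ==> (((p <= -5 || 3*p > 3*d - 2) && (pos < 8 || 3*y > 1)) || ((1/3)*y <= -2 && 3*y > 8 && (3*cnt + p < -1 || 2*cnt + 2*y == 11)))).
Before the if: ((cnt <= y - 2 || 2*p <= 7) ==> (((p <= -5 || 3*p > 3*d - 2) && (pos < 8 || 3*y > 1)) || ((1/3)*y <= -2 && 3*y > 8 && (p + 6*pos < 11 || 4*pos + 2*y == 19)))) && ((!(cnt <= y - 2 || 2*p <= 7)) ==> ((pos <= -14 ==> ((!(pos <= -14)) && (((p <= -5 || 3*p > 3*cnt + 16) && (pos < 8 || 3*y > 1)) || ((1/3)*y <= -2 && 3*y > 8 && (3*cnt + p < -1 || 2*cnt + 2*y == 11))))) && ((!(pos <= -14)) ==> (((p <= -5 || 3*p > 3*d - 2) && (pos < 8 || 3*y > 1)) || ((1/3)*y <= -2 && 3*y > 8 && (3*cnt + p < -1 || 2*cnt + 2*y == 11))))))
Before assert 2*cnt < -8 || 2*pos - d - 4 != -5: (2*cnt < -8 || 2*pos != d - 1) && ((cnt <= y - 2 || 2*p <= 7) ==> (((p <= -5 || 3*p > 3*d - 2) && (pos < 8 || 3*y > 1)) || ((1/3)*y <= -2 && 3*y > 8 && (p + 6*pos < 11 || 4*pos + 2*y == 19)))) && ((!(cnt <= y - 2 || 2*p <= 7)) ==> ((pos <= -14 ==> ((!(pos <= -14)) && (((p <= -5 || 3*p > 3*cnt + 16) && (pos < 8 || 3*y > 1)) || ((1/3)*y <= -2 && 3*y > 8 && (3*cnt + p < -1 || 2*cnt + 2*y == 11))))) && ((!(pos <= -14)) ==> (((p <= -5 || 3*p > 3*d - 2) && (pos < 8 || 3*y > 1)) || ((1/3)*y <= -2 && 3*y > 8 && (3*cnt + p < -1 || 2*cnt + 2*y == 11))))))
The weakest precondition is (2*cnt < -8 || 2*pos != d - 1) && ((cnt <= y - 2 || 2*p <= 7) ==> (((p <= -5 || 3*p > 3*d - 2) && (pos < 8 || 3*y > 1)) || ((1/3)*y <= -2 && 3*y > 8 && (p + 6*pos < 11 || 4*pos + 2*y == 19)))) && ((!(cnt <= y - 2 || 2*p <= 7)) ==> ((pos <= -14 ==> ((!(pos <= -14)) && (((p <= -5 || 3*p > 3*cnt + 16) && (pos < 8 || 3*y > 1)) || ((1/3)*y <= -2 && 3*y > 8 && (3*cnt + p < -1 || 2*cnt + 2*y == 11))))) && ((!(pos <= -14)) ==> (((p <= -5 || 3*p > 3*d - 2) && (pos < 8 || 3*y > 1)) || ((1/3)*y <= -2 && 3*y > 8 && (3*cnt + p < -1 || 2*cnt + 2*y == 11)))))).
Check whether (2*cnt < -8 || d != -1) && ((cnt <= y - 2 || 2*p <= 7) ==> (p <= -5 || 3*p > 3*d - 2 || ((1/3)*y <= -2 && 3*y > 8 && (p < 17 || 2*y == 23)))) && ((!(cnt <= y - 2 || 2*p <= 7)) ==> (p <= -5 || 3*p > 3*d - 2 || ((1/3)*y <= -2 && 3*y > 8 && (3*cnt + p < -1 || 2*cnt + 2*y == 11)))) && pos == -1 implies it.
Every state satisfying the precondition satisfies the weakest precondition: the implication holds.
Answer: valid


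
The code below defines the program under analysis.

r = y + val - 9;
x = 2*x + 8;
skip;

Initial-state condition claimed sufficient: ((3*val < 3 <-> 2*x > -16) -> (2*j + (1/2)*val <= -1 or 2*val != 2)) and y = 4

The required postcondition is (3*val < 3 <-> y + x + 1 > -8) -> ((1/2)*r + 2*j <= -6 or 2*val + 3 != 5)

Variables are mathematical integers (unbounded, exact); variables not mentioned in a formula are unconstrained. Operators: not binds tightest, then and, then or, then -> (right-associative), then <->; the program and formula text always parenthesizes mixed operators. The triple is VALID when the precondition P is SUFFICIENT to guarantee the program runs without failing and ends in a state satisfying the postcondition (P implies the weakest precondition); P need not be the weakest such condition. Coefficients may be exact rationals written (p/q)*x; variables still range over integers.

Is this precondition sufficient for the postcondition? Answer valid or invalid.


Working backward. After the program, the postcondition (3*val < 3 <-> y + x + 1 > -8) -> ((1/2)*r + 2*j <= -6 or 2*val + 3 != 5) must hold; in canonical form it is (3*val < 3 <-> x + y > -9) -> (2*j + (1/2)*r <= -6 or 2*val != 2).
Before skip: (3*val < 3 <-> x + y > -9) -> (2*j + (1/2)*r <= -6 or 2*val != 2)
Before x := 2*x + 8: (3*val < 3 <-> 2*x + y > -17) -> (2*j + (1/2)*r <= -6 or 2*val != 2)
Before r := y + val - 9: (3*val < 3 <-> 2*x + y > -17) -> (2*j + (1/2)*val + (1/2)*y <= -3/2 or 2*val != 2)
The weakest precondition is (3*val < 3 <-> 2*x + y > -17) -> (2*j + (1/2)*val + (1/2)*y <= -3/2 or 2*val != 2).
Check whether ((3*val < 3 <-> 2*x > -16) -> (2*j + (1/2)*val <= -1 or 2*val != 2)) and y = 4 implies it.
Countermodel: at the initial state j = -1, val = 1, x = -11, y = 4, the precondition holds but the weakest precondition fails.
Answer: invalid


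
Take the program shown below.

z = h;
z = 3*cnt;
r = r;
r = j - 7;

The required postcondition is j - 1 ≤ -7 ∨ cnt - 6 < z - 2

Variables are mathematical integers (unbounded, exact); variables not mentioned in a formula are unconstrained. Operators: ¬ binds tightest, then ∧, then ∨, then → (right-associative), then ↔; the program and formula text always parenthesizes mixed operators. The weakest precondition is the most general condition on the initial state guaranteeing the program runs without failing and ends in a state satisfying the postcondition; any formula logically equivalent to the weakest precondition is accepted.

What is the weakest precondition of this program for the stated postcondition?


Working backward. After the program, the postcondition j - 1 ≤ -7 ∨ cnt - 6 < z - 2 must hold; in canonical form it is j ≤ -6 ∨ cnt < z + 4.
Before r := j - 7: j ≤ -6 ∨ cnt < z + 4
Before r := r: j ≤ -6 ∨ cnt < z + 4
Before z := 3*cnt: j ≤ -6 ∨ 2*cnt > -4
Before z := h: j ≤ -6 ∨ 2*cnt > -4
Answer: WP = j ≤ -6 ∨ 2*cnt > -4


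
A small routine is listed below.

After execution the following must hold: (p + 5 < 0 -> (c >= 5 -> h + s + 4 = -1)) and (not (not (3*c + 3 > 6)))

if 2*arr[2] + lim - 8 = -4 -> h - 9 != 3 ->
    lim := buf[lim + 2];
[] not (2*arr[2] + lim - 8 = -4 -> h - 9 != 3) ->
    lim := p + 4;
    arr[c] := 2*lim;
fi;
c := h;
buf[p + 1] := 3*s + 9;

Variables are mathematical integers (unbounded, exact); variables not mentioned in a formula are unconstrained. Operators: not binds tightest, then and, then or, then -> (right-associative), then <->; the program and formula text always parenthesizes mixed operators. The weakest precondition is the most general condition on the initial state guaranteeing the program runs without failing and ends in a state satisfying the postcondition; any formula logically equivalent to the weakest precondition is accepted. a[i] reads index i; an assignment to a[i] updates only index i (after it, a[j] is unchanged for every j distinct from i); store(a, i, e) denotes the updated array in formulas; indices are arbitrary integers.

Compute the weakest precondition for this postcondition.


Working backward. After the program, the postcondition (p + 5 < 0 -> (c >= 5 -> h + s + 4 = -1)) and (not (not (3*c + 3 > 6))) must hold; in canonical form it is (p < -5 -> (c >= 5 -> h + s = -5)) and 3*c > 3.
Before buf[p + 1] := 3*s + 9: (p < -5 -> (c >= 5 -> h + s = -5)) and 3*c > 3
Before c := h: (p < -5 -> (h >= 5 -> h + s = -5)) and 3*h > 3
Then branch requires (p < -5 -> (h >= 5 -> h + s = -5)) and 3*h > 3; else branch requires (p < -5 -> (h >= 5 -> h + s = -5)) and 3*h > 3.
Before the if: ((2*arr[2] + lim = 4 -> h != 12) -> ((p < -5 -> (h >= 5 -> h + s = -5)) and 3*h > 3)) and ((not (2*arr[2] + lim = 4 -> h != 12)) -> ((p < -5 -> (h >= 5 -> h + s = -5)) and 3*h > 3))
Answer: WP = ((2*arr[2] + lim = 4 -> h != 12) -> ((p < -5 -> (h >= 5 -> h + s = -5)) and 3*h > 3)) and ((not (2*arr[2] + lim = 4 -> h != 12)) -> ((p < -5 -> (h >= 5 -> h + s = -5)) and 3*h > 3))


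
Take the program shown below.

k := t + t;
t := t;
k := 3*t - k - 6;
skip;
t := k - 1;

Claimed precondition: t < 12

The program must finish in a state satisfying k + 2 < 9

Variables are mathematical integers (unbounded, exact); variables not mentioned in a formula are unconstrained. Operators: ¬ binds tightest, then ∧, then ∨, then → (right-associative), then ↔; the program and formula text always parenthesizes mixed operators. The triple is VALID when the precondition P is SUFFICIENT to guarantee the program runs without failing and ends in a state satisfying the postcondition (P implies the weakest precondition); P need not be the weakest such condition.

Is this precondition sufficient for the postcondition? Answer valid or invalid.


Working backward. After the program, the postcondition k + 2 < 9 must hold; in canonical form it is k < 7.
Before t := k - 1: k < 7
Before skip: k < 7
Before k := 3*t - k - 6: 3*t < k + 13
Before t := t: 3*t < k + 13
Before k := t + t: t < 13
The weakest precondition is t < 13.
Check whether t < 12 implies it.
Every state satisfying the precondition satisfies the weakest precondition: the implication holds.
Answer: valid


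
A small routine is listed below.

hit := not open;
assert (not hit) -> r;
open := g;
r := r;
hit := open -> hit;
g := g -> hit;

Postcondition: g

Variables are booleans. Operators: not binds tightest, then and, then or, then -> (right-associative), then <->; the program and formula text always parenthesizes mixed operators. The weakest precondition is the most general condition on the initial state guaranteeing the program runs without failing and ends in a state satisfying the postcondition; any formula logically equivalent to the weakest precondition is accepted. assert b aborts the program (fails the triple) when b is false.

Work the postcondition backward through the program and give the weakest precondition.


Working backward. After the program, g must hold.
Before g := g -> hit: g -> hit
Before hit := open -> hit: g -> (open -> hit)
Before r := r: g -> (open -> hit)
Before open := g: g -> (g -> hit)
Before assert (not hit) -> r: ((not hit) -> r) and (g -> (g -> hit))
Before hit := not open: (open -> r) and (g -> (g -> (not open)))
Answer: WP = (open -> r) and (g -> (g -> (not open)))


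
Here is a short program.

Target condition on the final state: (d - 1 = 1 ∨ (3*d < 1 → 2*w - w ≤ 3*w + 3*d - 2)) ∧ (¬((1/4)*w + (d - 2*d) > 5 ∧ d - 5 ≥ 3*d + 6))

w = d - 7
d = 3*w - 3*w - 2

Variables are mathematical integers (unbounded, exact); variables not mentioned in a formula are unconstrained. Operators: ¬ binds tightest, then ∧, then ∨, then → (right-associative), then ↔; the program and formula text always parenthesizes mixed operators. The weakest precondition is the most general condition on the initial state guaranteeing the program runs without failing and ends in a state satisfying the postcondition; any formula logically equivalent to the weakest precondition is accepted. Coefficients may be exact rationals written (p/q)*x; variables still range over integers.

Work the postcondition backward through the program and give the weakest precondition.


Working backward. After the program, the postcondition (d - 1 = 1 ∨ (3*d < 1 → 2*w - w ≤ 3*w + 3*d - 2)) ∧ (¬((1/4)*w + (d - 2*d) > 5 ∧ d - 5 ≥ 3*d + 6)) must hold; in canonical form it is (d = 2 ∨ (3*d < 1 → 3*d + 2*w ≥ 2)) ∧ (¬((1/4)*w > d + 5 ∧ 2*d ≤ -11)).
Before d := 3*w - 3*w - 2: 2*w ≥ 8
Before w := d - 7: 2*d ≥ 22
Answer: WP = 2*d ≥ 22


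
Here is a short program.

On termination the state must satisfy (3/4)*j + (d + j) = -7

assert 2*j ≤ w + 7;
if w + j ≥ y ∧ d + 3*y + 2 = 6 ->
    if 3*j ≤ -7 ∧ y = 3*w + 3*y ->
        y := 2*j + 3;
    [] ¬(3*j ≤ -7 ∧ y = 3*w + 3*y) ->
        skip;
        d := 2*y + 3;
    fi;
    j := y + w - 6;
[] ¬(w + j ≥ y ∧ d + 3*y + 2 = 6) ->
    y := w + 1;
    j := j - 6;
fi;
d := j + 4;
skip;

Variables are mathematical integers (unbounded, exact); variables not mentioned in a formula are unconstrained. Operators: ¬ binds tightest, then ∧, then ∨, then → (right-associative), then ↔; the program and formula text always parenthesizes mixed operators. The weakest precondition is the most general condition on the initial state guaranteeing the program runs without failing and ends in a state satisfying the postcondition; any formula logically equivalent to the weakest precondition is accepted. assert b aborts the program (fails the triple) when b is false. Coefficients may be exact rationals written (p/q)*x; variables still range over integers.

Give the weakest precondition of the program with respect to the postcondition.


Working backward. After the program, the postcondition (3/4)*j + (d + j) = -7 must hold; in canonical form it is d + (7/4)*j = -7.
Before skip: d + (7/4)*j = -7
Before d := j + 4: (11/4)*j = -11
Then branch requires ((3*j ≤ -7 ∧ 3*w + 2*y = 0) → (11/2)*j + (11/4)*w = -11/4) ∧ ((¬(3*j ≤ -7 ∧ 3*w + 2*y = 0)) → (11/4)*w + (11/4)*y = 11/2); else branch requires (11/4)*j = 11/2.
Before the if: ((j + w ≥ y ∧ d + 3*y = 4) → (((3*j ≤ -7 ∧ 3*w + 2*y = 0) → (11/2)*j + (11/4)*w = -11/4) ∧ ((¬(3*j ≤ -7 ∧ 3*w + 2*y = 0)) → (11/4)*w + (11/4)*y = 11/2))) ∧ ((¬(j + w ≥ y ∧ d + 3*y = 4)) → (11/4)*j = 11/2)
Before assert 2*j ≤ w + 7: 2*j ≤ w + 7 ∧ ((j + w ≥ y ∧ d + 3*y = 4) → (((3*j ≤ -7 ∧ 3*w + 2*y = 0) → (11/2)*j + (11/4)*w = -11/4) ∧ ((¬(3*j ≤ -7 ∧ 3*w + 2*y = 0)) → (11/4)*w + (11/4)*y = 11/2))) ∧ ((¬(j + w ≥ y ∧ d + 3*y = 4)) → (11/4)*j = 11/2)
Answer: WP = 2*j ≤ w + 7 ∧ ((j + w ≥ y ∧ d + 3*y = 4) → (((3*j ≤ -7 ∧ 3*w + 2*y = 0) → (11/2)*j + (11/4)*w = -11/4) ∧ ((¬(3*j ≤ -7 ∧ 3*w + 2*y = 0)) → (11/4)*w + (11/4)*y = 11/2))) ∧ ((¬(j + w ≥ y ∧ d + 3*y = 4)) → (11/4)*j = 11/2)


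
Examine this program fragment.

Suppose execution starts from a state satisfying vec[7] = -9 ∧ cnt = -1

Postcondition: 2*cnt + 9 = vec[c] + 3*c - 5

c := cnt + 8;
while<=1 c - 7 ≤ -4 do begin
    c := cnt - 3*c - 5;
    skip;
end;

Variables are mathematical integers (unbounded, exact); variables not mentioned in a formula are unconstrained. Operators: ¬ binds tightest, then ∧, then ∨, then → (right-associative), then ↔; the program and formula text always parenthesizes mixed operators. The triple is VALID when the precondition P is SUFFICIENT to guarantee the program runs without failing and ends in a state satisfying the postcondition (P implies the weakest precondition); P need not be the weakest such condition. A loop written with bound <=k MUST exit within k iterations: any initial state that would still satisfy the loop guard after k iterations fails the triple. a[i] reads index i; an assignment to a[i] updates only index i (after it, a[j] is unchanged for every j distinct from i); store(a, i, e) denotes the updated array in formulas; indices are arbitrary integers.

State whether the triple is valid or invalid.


Working backward. After the program, the postcondition 2*cnt + 9 = vec[c] + 3*c - 5 must hold; in canonical form it is 2*cnt = vec[c] + 3*c - 14.
Before the loop (bound <=1), unroll the exhaustion recursion (WP_0 = exit-now case; WP_j = one more guarded iteration, up to j = 1):
  WP_0: (¬(c ≤ 3)) ∧ 2*cnt = vec[c] + 3*c - 14
  WP_1: (c ≤ 3 → ((¬(cnt ≤ 3*c + 8)) ∧ 9*c = vec[-3*c + cnt - 5] + cnt - 29)) ∧ ((¬(c ≤ 3)) → 2*cnt = vec[c] + 3*c - 14)
So before the loop: (c ≤ 3 → ((¬(cnt ≤ 3*c + 8)) ∧ 9*c = vec[-3*c + cnt - 5] + cnt - 29)) ∧ ((¬(c ≤ 3)) → 2*cnt = vec[c] + 3*c - 14)
Before c := cnt + 8: (cnt ≤ -5 → ((¬(2*cnt ≥ -32)) ∧ 8*cnt = vec[-2*cnt - 29] - 101)) ∧ ((¬(cnt ≤ -5)) → vec[cnt + 8] + cnt = -10)
The weakest precondition is (cnt ≤ -5 → ((¬(2*cnt ≥ -32)) ∧ 8*cnt = vec[-2*cnt - 29] - 101)) ∧ ((¬(cnt ≤ -5)) → vec[cnt + 8] + cnt = -10).
Check whether vec[7] = -9 ∧ cnt = -1 implies it.
Every state satisfying the precondition satisfies the weakest precondition: the implication holds.
Answer: valid


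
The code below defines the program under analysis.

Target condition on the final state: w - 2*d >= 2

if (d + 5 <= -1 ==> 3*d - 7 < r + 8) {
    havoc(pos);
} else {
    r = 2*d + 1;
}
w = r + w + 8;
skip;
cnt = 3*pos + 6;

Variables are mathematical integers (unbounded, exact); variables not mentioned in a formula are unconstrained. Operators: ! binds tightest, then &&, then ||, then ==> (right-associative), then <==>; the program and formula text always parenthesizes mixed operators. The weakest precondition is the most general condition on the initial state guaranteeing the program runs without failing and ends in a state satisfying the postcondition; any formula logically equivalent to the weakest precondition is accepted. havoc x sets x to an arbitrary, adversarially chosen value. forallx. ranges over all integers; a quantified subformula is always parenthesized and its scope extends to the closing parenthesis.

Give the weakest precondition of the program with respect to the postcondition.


Working backward. After the program, the postcondition w - 2*d >= 2 must hold; in canonical form it is w >= 2*d + 2.
Before cnt := 3*pos + 6: w >= 2*d + 2
Before skip: w >= 2*d + 2
Before w := r + w + 8: r + w >= 2*d - 6
Then branch requires r + w >= 2*d - 6; else branch requires w >= -7.
Before the if: ((d <= -6 ==> 3*d < r + 15) ==> r + w >= 2*d - 6) && ((!(d <= -6 ==> 3*d < r + 15)) ==> w >= -7)
Answer: WP = ((d <= -6 ==> 3*d < r + 15) ==> r + w >= 2*d - 6) && ((!(d <= -6 ==> 3*d < r + 15)) ==> w >= -7)


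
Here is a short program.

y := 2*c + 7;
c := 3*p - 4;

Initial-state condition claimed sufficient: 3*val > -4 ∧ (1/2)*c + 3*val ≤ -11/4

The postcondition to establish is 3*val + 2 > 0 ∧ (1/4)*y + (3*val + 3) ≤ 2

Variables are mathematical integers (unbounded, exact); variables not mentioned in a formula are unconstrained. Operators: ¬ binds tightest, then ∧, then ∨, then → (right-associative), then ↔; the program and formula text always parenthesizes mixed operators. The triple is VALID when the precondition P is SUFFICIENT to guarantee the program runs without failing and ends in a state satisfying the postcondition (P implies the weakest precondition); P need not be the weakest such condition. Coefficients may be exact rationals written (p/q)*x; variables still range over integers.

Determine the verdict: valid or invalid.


Working backward. After the program, the postcondition 3*val + 2 > 0 ∧ (1/4)*y + (3*val + 3) ≤ 2 must hold; in canonical form it is 3*val > -2 ∧ 3*val + (1/4)*y ≤ -1.
Before c := 3*p - 4: 3*val > -2 ∧ 3*val + (1/4)*y ≤ -1
Before y := 2*c + 7: 3*val > -2 ∧ (1/2)*c + 3*val ≤ -11/4
The weakest precondition is 3*val > -2 ∧ (1/2)*c + 3*val ≤ -11/4.
Check whether 3*val > -4 ∧ (1/2)*c + 3*val ≤ -11/4 implies it.
Countermodel: at the initial state c = 0, val = -1, the precondition holds but the weakest precondition fails.
Answer: invalid


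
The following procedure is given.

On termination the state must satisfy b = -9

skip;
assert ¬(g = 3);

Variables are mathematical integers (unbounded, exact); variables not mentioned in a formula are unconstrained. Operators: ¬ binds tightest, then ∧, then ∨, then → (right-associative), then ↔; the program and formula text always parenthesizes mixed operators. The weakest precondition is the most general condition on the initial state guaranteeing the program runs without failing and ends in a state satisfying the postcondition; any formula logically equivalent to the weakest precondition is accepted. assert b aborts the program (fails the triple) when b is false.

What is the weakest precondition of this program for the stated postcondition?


Working backward. After the program, b = -9 must hold.
Before assert ¬(g = 3): (¬(g = 3)) ∧ b = -9
Before skip: (¬(g = 3)) ∧ b = -9
Answer: WP = (¬(g = 3)) ∧ b = -9


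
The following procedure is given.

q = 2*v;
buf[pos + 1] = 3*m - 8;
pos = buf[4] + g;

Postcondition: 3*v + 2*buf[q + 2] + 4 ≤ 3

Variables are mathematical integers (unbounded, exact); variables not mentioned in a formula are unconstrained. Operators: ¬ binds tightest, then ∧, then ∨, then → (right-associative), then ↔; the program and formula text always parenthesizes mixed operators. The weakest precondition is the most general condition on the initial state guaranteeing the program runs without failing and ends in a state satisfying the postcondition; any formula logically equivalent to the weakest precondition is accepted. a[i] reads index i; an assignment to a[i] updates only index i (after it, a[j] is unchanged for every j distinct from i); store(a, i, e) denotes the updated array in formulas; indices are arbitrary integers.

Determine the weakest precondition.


Working backward. After the program, the postcondition 3*v + 2*buf[q + 2] + 4 ≤ 3 must hold; in canonical form it is 2*buf[q + 2] + 3*v ≤ -1.
Before pos := buf[4] + g: 2*buf[q + 2] + 3*v ≤ -1
Before buf[pos + 1] := 3*m - 8: 2*store(buf, pos + 1, 3*m - 8)[q + 2] + 3*v ≤ -1
Before q := 2*v: 2*store(buf, pos + 1, 3*m - 8)[2*v + 2] + 3*v ≤ -1
Answer: WP = 2*store(buf, pos + 1, 3*m - 8)[2*v + 2] + 3*v ≤ -1


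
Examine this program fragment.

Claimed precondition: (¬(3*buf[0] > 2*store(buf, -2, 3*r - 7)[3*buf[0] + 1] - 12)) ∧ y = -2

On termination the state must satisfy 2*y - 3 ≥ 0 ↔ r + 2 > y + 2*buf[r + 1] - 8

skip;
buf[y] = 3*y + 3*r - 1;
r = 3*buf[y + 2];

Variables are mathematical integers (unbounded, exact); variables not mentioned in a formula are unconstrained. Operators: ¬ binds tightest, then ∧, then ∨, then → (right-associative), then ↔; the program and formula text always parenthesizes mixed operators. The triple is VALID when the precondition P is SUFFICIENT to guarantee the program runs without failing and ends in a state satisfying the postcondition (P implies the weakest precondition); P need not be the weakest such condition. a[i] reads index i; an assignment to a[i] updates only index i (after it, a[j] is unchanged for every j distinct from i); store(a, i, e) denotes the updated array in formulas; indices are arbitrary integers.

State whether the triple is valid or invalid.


Working backward. After the program, the postcondition 2*y - 3 ≥ 0 ↔ r + 2 > y + 2*buf[r + 1] - 8 must hold; in canonical form it is 2*y ≥ 3 ↔ r > 2*buf[r + 1] + y - 10.
Before r := 3*buf[y + 2]: 2*y ≥ 3 ↔ 3*buf[y + 2] > 2*buf[3*buf[y + 2] + 1] + y - 10
Before buf[y] := 3*y + 3*r - 1: 2*y ≥ 3 ↔ 3*store(buf, y, 3*r + 3*y - 1)[y + 2] > 2*store(buf, y, 3*r + 3*y - 1)[3*store(buf, y, 3*r + 3*y - 1)[y + 2] + 1] + y - 10
Before skip: 2*y ≥ 3 ↔ 3*store(buf, y, 3*r + 3*y - 1)[y + 2] > 2*store(buf, y, 3*r + 3*y - 1)[3*store(buf, y, 3*r + 3*y - 1)[y + 2] + 1] + y - 10
The weakest precondition is 2*y ≥ 3 ↔ 3*store(buf, y, 3*r + 3*y - 1)[y + 2] > 2*store(buf, y, 3*r + 3*y - 1)[3*store(buf, y, 3*r + 3*y - 1)[y + 2] + 1] + y - 10.
Check whether (¬(3*buf[0] > 2*store(buf, -2, 3*r - 7)[3*buf[0] + 1] - 12)) ∧ y = -2 implies it.
Every state satisfying the precondition satisfies the weakest precondition: the implication holds.
Answer: valid


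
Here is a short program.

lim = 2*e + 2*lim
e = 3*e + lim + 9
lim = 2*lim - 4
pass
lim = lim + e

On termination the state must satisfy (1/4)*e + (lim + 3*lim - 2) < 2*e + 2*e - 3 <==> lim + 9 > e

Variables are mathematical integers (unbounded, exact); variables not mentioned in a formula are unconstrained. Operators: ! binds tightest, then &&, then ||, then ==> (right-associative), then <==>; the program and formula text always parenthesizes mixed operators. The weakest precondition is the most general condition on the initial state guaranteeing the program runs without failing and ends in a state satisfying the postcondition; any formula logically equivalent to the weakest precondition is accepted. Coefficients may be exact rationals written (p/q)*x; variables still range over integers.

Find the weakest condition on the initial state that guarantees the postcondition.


Working backward. After the program, the postcondition (1/4)*e + (lim + 3*lim - 2) < 2*e + 2*e - 3 <==> lim + 9 > e must hold; in canonical form it is 4*lim < (15/4)*e - 1 <==> lim > e - 9.
Before lim := lim + e: (1/4)*e + 4*lim < -1 <==> lim > -9
Before skip: (1/4)*e + 4*lim < -1 <==> lim > -9
Before lim := 2*lim - 4: (1/4)*e + 8*lim < 15 <==> 2*lim > -5
Before e := 3*e + lim + 9: (3/4)*e + (33/4)*lim < 51/4 <==> 2*lim > -5
Before lim := 2*e + 2*lim: (69/4)*e + (33/2)*lim < 51/4 <==> 4*e + 4*lim > -5
Answer: WP = (69/4)*e + (33/2)*lim < 51/4 <==> 4*e + 4*lim > -5


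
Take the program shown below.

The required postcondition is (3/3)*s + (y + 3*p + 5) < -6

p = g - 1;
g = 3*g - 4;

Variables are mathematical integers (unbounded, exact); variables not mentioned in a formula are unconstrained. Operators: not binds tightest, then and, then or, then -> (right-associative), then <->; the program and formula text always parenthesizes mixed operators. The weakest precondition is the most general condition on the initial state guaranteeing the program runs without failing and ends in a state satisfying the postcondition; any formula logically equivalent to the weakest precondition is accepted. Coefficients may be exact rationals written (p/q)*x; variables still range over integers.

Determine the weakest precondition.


Working backward. After the program, the postcondition (3/3)*s + (y + 3*p + 5) < -6 must hold; in canonical form it is 3*p + s + y < -11.
Before g := 3*g - 4: 3*p + s + y < -11
Before p := g - 1: 3*g + s + y < -8
Answer: WP = 3*g + s + y < -8


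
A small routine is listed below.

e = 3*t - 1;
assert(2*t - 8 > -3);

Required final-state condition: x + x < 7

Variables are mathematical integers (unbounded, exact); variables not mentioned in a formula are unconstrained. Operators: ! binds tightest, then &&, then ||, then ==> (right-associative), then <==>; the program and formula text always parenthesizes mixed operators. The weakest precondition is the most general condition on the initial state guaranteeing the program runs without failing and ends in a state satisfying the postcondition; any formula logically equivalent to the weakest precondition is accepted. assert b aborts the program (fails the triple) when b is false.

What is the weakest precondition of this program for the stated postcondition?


Working backward. After the program, the postcondition x + x < 7 must hold; in canonical form it is 2*x < 7.
Before assert 2*t - 8 > -3: 2*t > 5 && 2*x < 7
Before e := 3*t - 1: 2*t > 5 && 2*x < 7
Answer: WP = 2*t > 5 && 2*x < 7


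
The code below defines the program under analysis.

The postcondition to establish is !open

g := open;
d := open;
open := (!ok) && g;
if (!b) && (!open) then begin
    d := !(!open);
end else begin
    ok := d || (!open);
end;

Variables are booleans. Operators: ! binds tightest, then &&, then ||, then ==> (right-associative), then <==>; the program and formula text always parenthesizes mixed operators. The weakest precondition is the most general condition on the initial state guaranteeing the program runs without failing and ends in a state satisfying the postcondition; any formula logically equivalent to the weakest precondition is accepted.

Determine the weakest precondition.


Working backward. After the program, !open must hold.
Then branch requires !open; else branch requires !open.
Before the if: (((!b) && (!open)) ==> (!open)) && ((!((!b) && (!open))) ==> (!open))
Before open := (!ok) && g: (((!b) && (!((!ok) && g))) ==> (!((!ok) && g))) && ((!((!b) && (!((!ok) && g)))) ==> (!((!ok) && g)))
Before d := open: (((!b) && (!((!ok) && g))) ==> (!((!ok) && g))) && ((!((!b) && (!((!ok) && g)))) ==> (!((!ok) && g)))
Before g := open: (((!b) && (!((!ok) && open))) ==> (!((!ok) && open))) && ((!((!b) && (!((!ok) && open)))) ==> (!((!ok) && open)))
Answer: WP = (((!b) && (!((!ok) && open))) ==> (!((!ok) && open))) && ((!((!b) && (!((!ok) && open)))) ==> (!((!ok) && open)))


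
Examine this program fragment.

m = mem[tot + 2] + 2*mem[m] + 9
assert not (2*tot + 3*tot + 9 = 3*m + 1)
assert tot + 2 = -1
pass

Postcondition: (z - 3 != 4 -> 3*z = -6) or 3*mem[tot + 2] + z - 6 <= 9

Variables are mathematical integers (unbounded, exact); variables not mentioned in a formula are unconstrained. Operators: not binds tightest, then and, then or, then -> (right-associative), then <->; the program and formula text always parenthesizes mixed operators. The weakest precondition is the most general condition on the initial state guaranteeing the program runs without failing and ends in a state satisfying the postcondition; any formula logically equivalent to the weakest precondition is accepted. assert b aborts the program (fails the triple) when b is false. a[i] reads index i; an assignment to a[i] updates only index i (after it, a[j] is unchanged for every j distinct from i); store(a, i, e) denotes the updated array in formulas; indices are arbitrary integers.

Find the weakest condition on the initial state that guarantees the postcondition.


Working backward. After the program, the postcondition (z - 3 != 4 -> 3*z = -6) or 3*mem[tot + 2] + z - 6 <= 9 must hold; in canonical form it is (z != 7 -> 3*z = -6) or 3*mem[tot + 2] + z <= 15.
Before skip: (z != 7 -> 3*z = -6) or 3*mem[tot + 2] + z <= 15
Before assert tot + 2 = -1: tot = -3 and ((z != 7 -> 3*z = -6) or 3*mem[tot + 2] + z <= 15)
Before assert not (2*tot + 3*tot + 9 = 3*m + 1): (not (5*tot = 3*m - 8)) and tot = -3 and ((z != 7 -> 3*z = -6) or 3*mem[tot + 2] + z <= 15)
Before m := mem[tot + 2] + 2*mem[m] + 9: (not (5*tot = 3*mem[tot + 2] + 6*mem[m] + 19)) and tot = -3 and ((z != 7 -> 3*z = -6) or 3*mem[tot + 2] + z <= 15)
Answer: WP = (not (5*tot = 3*mem[tot + 2] + 6*mem[m] + 19)) and tot = -3 and ((z != 7 -> 3*z = -6) or 3*mem[tot + 2] + z <= 15)


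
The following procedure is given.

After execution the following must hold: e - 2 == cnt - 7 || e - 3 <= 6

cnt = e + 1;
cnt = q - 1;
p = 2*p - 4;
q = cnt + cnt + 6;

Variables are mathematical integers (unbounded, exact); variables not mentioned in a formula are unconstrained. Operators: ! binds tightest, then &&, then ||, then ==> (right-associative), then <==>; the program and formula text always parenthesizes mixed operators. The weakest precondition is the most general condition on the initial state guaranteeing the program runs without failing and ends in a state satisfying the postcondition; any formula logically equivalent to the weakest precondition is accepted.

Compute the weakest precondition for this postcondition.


Working backward. After the program, the postcondition e - 2 == cnt - 7 || e - 3 <= 6 must hold; in canonical form it is e == cnt - 5 || e <= 9.
Before q := cnt + cnt + 6: e == cnt - 5 || e <= 9
Before p := 2*p - 4: e == cnt - 5 || e <= 9
Before cnt := q - 1: e == q - 6 || e <= 9
Before cnt := e + 1: e == q - 6 || e <= 9
Answer: WP = e == q - 6 || e <= 9


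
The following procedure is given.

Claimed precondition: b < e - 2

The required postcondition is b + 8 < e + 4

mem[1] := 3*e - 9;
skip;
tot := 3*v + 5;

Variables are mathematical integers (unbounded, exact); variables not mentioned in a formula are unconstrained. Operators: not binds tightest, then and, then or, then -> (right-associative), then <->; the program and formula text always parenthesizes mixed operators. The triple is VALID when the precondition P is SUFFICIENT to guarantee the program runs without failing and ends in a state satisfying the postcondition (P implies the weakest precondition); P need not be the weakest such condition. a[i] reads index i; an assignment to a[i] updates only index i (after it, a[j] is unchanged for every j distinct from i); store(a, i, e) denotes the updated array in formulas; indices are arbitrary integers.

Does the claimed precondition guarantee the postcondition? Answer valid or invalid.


Working backward. After the program, the postcondition b + 8 < e + 4 must hold; in canonical form it is b < e - 4.
Before tot := 3*v + 5: b < e - 4
Before skip: b < e - 4
Before mem[1] := 3*e - 9: b < e - 4
The weakest precondition is b < e - 4.
Check whether b < e - 2 implies it.
Countermodel: at the initial state b = -3, e = 0, the precondition holds but the weakest precondition fails.
Answer: invalid


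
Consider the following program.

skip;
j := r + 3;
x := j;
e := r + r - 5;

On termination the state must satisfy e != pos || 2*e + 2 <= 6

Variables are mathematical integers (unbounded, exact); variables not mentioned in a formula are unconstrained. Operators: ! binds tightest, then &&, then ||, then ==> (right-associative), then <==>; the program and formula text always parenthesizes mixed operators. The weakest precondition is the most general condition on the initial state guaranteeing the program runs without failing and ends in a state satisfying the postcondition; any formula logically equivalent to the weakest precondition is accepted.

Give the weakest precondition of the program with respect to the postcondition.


Working backward. After the program, the postcondition e != pos || 2*e + 2 <= 6 must hold; in canonical form it is e != pos || 2*e <= 4.
Before e := r + r - 5: 2*r != pos + 5 || 4*r <= 14
Before x := j: 2*r != pos + 5 || 4*r <= 14
Before j := r + 3: 2*r != pos + 5 || 4*r <= 14
Before skip: 2*r != pos + 5 || 4*r <= 14
Answer: WP = 2*r != pos + 5 || 4*r <= 14
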